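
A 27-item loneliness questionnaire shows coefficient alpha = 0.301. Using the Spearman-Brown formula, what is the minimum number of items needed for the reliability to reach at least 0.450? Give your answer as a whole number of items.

Rearranging the Spearman-Brown formula for n,
n = r_target (1 − r_old) / [ r_old (1 − r_target) ]
n = 0.450 × (1 − 0.301) / [ 0.301 × (1 − 0.450) ]
n = 0.314550 / 0.165550 ≈ 1.9000
Items needed = n × 27 = 1.9000 × 27 ≈ 51.30 → round up to 52

52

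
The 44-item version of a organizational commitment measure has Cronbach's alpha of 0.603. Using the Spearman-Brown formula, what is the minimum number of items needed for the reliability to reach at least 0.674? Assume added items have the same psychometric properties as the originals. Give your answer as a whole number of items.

n = 0.674 × (1 − 0.603) / [ 0.603 × (1 − 0.674) ]
  = 0.267578 / 0.196578 = 1.3612
Items needed = n × 44 = 1.3612 × 44 ≈ 59.89 → round up to 60

60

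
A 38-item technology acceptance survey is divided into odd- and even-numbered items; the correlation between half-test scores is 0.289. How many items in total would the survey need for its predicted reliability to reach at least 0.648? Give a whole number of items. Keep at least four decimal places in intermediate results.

87

Corrected full-test reliability: r_full = 2 × 0.289 / (1 + 0.289) ≈ 0.4484
Solve Spearman-Brown for n: n = 0.648(1 − 0.4484) / [0.4484(1 − 0.648)] = 2.2646
Required items = 2.2646 × 38 = 86.05, so 87 items.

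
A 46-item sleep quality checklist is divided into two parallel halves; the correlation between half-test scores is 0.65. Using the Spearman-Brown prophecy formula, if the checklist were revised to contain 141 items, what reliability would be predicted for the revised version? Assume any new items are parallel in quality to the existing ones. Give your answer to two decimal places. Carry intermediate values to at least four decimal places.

0.92

Spearman-Brown correction (n = 2): r_full = 2·0.65/(1 + 0.65) = 0.7879
Then adjust to 141 items: n = 141/46 = 3.0652
r_new = n·r_full / (1 + (n − 1)·r_full) = 2.4151 / 2.6272 ≈ 0.9193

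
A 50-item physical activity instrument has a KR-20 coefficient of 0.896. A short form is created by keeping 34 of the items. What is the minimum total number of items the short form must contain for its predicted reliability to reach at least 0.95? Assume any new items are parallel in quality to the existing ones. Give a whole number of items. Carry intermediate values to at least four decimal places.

111

Short-form reliability: n = 34/50 = 0.6800; r_34 = n·r/(1+(n−1)r) ≈ 0.8542
Then solve for n' with r_old = 0.8542, r_target = 0.95: n' = 0.95(1 − 0.8542)/[0.8542(1 − 0.95)] = 3.2430
Total items = 3.2430 × 34 = 110.26, rounded up to 111.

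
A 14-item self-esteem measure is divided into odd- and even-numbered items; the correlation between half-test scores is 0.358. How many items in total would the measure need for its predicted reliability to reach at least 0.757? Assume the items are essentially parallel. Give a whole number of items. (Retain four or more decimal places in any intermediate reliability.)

40

Corrected full-test reliability: r_full = 2 × 0.358 / (1 + 0.358) ≈ 0.5272
n = r_tgt(1 − r_full) / [r_full(1 − r_tgt)] = 0.757 × 0.4728 / (0.5272 × 0.243) ≈ 2.7938
Required items = 2.7938 × 14 = 39.11, so 40 items.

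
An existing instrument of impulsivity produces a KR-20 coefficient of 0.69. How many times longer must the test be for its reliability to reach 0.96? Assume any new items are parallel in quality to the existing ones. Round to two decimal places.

Invert Spearman-Brown to solve for n:
n = r_target (1 − r_old) / [ r_old (1 − r_target) ]
n = 0.96(1 − 0.69) / [0.69(1 − 0.96)]
n = 0.2976 / 0.0276 ≈ 10.7826

10.78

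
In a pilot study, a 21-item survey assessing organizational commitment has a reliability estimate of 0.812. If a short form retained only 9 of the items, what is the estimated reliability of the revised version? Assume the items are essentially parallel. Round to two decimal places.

0.65

n = 9/21 = 0.4286
Apply the Spearman-Brown prophecy formula, r' = nr / [1 + (n − 1)r]:
r_new = 0.4286·0.812 / [1 + (0.4286 − 1)·0.812]
     = 0.3480 / 0.5360 = 0.6493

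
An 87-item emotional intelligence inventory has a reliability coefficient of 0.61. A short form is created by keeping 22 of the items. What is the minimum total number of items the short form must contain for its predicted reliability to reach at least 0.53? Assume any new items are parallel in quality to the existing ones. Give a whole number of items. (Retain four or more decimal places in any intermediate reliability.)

63

Short-form reliability: n = 22/87 = 0.2529; r_22 = n·r/(1+(n−1)r) ≈ 0.2834
Length factor from the short form to reach 0.53: n' = 0.53(1 − 0.2834) / [0.2834(1 − 0.53)] ≈ 2.8514
Items = 2.8514 × 22 ≈ 62.73 → 63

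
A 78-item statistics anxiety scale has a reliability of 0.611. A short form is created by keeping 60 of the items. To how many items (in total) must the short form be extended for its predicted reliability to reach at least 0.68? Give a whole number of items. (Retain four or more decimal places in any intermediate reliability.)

106

Short-form reliability: n = 60/78 = 0.7692; r_60 = n·r/(1+(n−1)r) ≈ 0.5471
Then solve for n' with r_old = 0.5471, r_target = 0.68: n' = 0.68(1 − 0.5471)/[0.5471(1 − 0.68)] = 1.7591
Items = 1.7591 × 60 ≈ 105.55 → 106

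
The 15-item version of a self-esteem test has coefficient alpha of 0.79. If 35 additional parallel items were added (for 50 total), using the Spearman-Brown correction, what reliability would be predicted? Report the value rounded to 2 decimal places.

0.93

Length ratio n = 50/15 = 3.3333
Apply the Spearman-Brown prophecy formula, r' = nr / [1 + (n − 1)r]:
r_new = (3.3333 × 0.79) / (1 + (3.3333 − 1) × 0.79)
r_new = 2.6333 / 2.8433 ≈ 0.9261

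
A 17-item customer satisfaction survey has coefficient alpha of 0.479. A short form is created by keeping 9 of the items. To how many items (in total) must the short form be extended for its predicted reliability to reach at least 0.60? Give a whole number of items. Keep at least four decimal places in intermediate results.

28

First, r for the 9-item form: n = 9/17 = 0.5294, so r_9 = 0.5294·0.479/(1 + (0.5294 − 1)·0.479) = 0.3274
Then solve for n' with r_old = 0.3274, r_target = 0.60: n' = 0.60(1 − 0.3274)/[0.3274(1 − 0.60)] = 3.0816
Items = 3.0816 × 9 ≈ 27.73 → 28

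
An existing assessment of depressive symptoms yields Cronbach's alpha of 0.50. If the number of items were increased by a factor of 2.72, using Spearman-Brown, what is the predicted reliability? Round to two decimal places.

0.73

By Spearman-Brown, r_new = n r / (1 + (n − 1) r).
r_new = (2.72 × 0.50) / (1 + (2.72 − 1) × 0.50)
r_new = 1.3600 / 1.8600 ≈ 0.7312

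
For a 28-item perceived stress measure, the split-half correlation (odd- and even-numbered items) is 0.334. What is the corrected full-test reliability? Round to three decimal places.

0.501

r_full = 2(0.334) / (1 + 0.334)
r_full = 0.6680 / 1.3340 ≈ 0.5007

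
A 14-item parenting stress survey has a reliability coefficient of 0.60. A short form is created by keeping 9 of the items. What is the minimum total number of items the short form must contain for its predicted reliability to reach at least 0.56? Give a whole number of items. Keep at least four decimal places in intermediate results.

12

First, r for the 9-item form: n = 9/14 = 0.6429, so r_9 = 0.6429·0.60/(1 + (0.6429 − 1)·0.60) = 0.4909
Length factor from the short form to reach 0.56: n' = 0.56(1 − 0.4909) / [0.4909(1 − 0.56)] ≈ 1.3199
Items = 1.3199 × 9 ≈ 11.88 → 12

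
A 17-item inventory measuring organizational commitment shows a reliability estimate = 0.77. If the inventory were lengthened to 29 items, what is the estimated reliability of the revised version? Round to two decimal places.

0.85

n = 29/17 = 1.7059
r_new = (1.7059 × 0.77) / (1 + (1.7059 − 1) × 0.77)
r_new = 1.3135 / 1.5435 ≈ 0.8510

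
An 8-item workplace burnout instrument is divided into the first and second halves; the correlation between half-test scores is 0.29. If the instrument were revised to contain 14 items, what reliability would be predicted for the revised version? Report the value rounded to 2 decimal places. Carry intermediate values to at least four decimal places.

0.59

First correct the split-half correlation to full-test reliability: r_full = 2 × 0.29 / (1 + 0.29) ≈ 0.4496
Then adjust to 14 items: n = 14/8 = 1.7500
r_new = n·r_full / (1 + (n − 1)·r_full) = 0.7868 / 1.3372 ≈ 0.5884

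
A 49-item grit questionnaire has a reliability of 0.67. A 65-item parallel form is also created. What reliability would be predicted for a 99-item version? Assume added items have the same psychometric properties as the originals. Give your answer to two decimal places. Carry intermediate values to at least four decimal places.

The 65-item form is not needed; work directly from the 49-item form with n = 99/49 = 2.0204.
r_{99} = n·r / (1 + (n − 1)·r) = 1.3537 / 1.6837 ≈ 0.8040

0.80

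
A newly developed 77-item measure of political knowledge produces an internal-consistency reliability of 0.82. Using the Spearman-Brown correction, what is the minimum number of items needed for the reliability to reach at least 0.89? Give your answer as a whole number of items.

137

n = [0.89 × 0.18] / [0.82 × 0.11]
  = 0.1602 / 0.0902 = 1.7761
1.7761 × 77 = 136.76 → 137 items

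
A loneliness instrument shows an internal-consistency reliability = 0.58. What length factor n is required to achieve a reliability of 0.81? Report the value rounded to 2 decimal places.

n = [0.81 × 0.42] / [0.58 × 0.19]
  = 0.3402 / 0.1102 = 3.0871

3.09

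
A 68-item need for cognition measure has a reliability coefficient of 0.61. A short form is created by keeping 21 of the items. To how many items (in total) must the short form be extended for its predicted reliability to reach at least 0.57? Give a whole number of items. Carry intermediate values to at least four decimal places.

Short-form reliability: n = 21/68 = 0.3088; r_21 = n·r/(1+(n−1)r) ≈ 0.3257
Then solve for n' with r_old = 0.3257, r_target = 0.57: n' = 0.57(1 − 0.3257)/[0.3257(1 − 0.57)] = 2.7444
Items = 2.7444 × 21 ≈ 57.63 → 58

58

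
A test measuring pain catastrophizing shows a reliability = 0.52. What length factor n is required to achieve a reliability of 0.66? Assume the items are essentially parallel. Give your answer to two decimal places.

1.79

Spearman-Brown solved for the length factor n:
n = r_target (1 − r_old) / [ r_old (1 − r_target) ]
n = 0.66(1 − 0.52) / [0.52(1 − 0.66)]
n = 0.3168 / 0.1768 ≈ 1.7919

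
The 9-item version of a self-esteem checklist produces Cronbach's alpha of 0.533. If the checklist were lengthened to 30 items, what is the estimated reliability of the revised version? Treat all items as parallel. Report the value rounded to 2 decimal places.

The new length is 30/9 = 3.3333 times the old.
By Spearman-Brown, r_new = n r / (1 + (n − 1) r).
r_new = (3.3333 × 0.533) / (1 + (3.3333 − 1) × 0.533)
     = 1.7766 / 2.2436 = 0.7919

0.79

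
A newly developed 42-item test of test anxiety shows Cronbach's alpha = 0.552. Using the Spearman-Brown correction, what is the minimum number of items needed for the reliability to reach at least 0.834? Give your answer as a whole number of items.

Invert Spearman-Brown to solve for n:
n = r*(1 − r) / [ r (1 − r*) ]
n = 0.834 × (1 − 0.552) / [ 0.552 × (1 − 0.834) ]
  = 0.373632 / 0.091632 = 4.0775
So the test needs 4.0775 × 42 ≈ 171.25 items; rounding up, 172.

172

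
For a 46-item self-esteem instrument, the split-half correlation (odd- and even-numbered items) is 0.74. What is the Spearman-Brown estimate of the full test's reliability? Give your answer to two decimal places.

r_full = 2(0.74) / (1 + 0.74)
r_full = 1.4800 / 1.7400 ≈ 0.8506

0.85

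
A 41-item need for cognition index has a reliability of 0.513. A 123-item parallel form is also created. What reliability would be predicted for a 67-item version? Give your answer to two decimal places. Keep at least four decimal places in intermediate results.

0.63

Only the ratio of lengths matters: n = 67/41 = 1.6341
r_{67} = n·r / (1 + (n − 1)·r) = 0.8383 / 1.3253 ≈ 0.6325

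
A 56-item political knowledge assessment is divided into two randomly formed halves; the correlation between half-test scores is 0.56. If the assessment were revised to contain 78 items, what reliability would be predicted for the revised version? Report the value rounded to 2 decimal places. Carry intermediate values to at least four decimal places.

Full-test reliability from the split-half r: r_full = 2(0.56)/(1 + 0.56) = 0.7179
Then adjust to 78 items: n = 78/56 = 1.3929
r_new = n·r_full / (1 + (n − 1)·r_full) = 1.0000 / 1.2821 ≈ 0.7800

0.78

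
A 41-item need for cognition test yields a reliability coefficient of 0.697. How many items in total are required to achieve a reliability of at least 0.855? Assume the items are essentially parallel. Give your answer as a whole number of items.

106

n = 0.855 × (1 − 0.697) / [ 0.697 × (1 − 0.855) ]
n = 0.259065 / 0.101065 ≈ 2.5634
So the test needs 2.5634 × 41 ≈ 105.10 items; rounding up, 106.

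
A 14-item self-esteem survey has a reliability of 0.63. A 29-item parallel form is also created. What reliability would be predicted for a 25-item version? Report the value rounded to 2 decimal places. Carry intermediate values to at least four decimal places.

0.75

The 29-item form is not needed; work directly from the 14-item form with n = 25/14 = 1.7857.
r_{25} = n·r / (1 + (n − 1)·r) = 1.1250 / 1.4950 ≈ 0.7525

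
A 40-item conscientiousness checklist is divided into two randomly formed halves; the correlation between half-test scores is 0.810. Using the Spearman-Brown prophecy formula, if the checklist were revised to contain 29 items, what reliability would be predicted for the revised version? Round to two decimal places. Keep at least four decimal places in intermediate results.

0.86

Spearman-Brown correction (n = 2): r_full = 2·0.810/(1 + 0.810) = 0.8950
Length factor from 40 to 29 items: n = 29/40 = 0.7250
r_new = n·r_full / (1 + (n − 1)·r_full) = 0.6489 / 0.7539 ≈ 0.8607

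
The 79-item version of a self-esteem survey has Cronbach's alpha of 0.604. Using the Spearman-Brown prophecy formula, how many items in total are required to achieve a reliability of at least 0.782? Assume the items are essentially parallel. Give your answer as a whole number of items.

186

n = 0.782 × (1 − 0.604) / [ 0.604 × (1 − 0.782) ]
n = 0.309672 / 0.131672 ≈ 2.3518
So the test needs 2.3518 × 79 ≈ 185.79 items; rounding up, 186.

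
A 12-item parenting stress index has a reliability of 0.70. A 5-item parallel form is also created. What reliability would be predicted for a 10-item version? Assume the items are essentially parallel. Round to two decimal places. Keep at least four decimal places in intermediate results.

Only the ratio of lengths matters: n = 10/12 = 0.8333
r_{10} = n·r / (1 + (n − 1)·r) = 0.5833 / 0.8833 ≈ 0.6604

0.66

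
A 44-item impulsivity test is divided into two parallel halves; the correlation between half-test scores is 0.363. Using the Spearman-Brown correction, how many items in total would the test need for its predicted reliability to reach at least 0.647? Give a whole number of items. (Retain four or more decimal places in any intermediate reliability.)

Corrected full-test reliability: r_full = 2 × 0.363 / (1 + 0.363) ≈ 0.5326
Solve Spearman-Brown for n: n = 0.647(1 − 0.5326) / [0.5326(1 − 0.647)] = 1.6085
Items = 1.6085 × 44 ≈ 70.77 → 71

71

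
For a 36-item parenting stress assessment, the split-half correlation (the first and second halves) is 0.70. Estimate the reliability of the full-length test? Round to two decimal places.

Apply the Spearman-Brown correction with n = 2:
r_full = 2(0.70) / (1 + 0.70)
       = 1.4000 / 1.7000 = 0.8235

0.82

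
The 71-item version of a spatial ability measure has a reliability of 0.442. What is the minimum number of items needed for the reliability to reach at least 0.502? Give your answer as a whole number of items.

91

n = 0.502 × (1 − 0.442) / [ 0.442 × (1 − 0.502) ]
  = 0.280116 / 0.220116 = 1.2726
Items needed = n × 71 = 1.2726 × 71 ≈ 90.35 → round up to 91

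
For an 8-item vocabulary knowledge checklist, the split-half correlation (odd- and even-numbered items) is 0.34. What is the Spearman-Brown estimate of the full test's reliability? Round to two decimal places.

0.51

r_full = 2r_hh / (1 + r_hh) = 2 × 0.34 / (1 + 0.34)
r_full = 0.6800 / 1.3400 ≈ 0.5075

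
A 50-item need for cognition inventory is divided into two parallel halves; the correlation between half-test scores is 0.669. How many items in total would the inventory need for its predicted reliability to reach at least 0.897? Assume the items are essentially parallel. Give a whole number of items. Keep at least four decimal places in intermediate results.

Corrected full-test reliability: r_full = 2 × 0.669 / (1 + 0.669) ≈ 0.8017
n = r_tgt(1 − r_full) / [r_full(1 − r_tgt)] = 0.897 × 0.1983 / (0.8017 × 0.103) ≈ 2.1541
Required items = 2.1541 × 50 = 107.71, so 108 items.

108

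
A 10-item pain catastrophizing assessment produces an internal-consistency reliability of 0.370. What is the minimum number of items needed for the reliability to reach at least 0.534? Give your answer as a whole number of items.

20

Spearman-Brown solved for the length factor n:
n = r*(1 − r) / [ r (1 − r*) ]
n = [0.534 × 0.630] / [0.370 × 0.466]
  = 0.336420 / 0.172420 = 1.9512
Items needed = n × 10 = 1.9512 × 10 ≈ 19.51 → round up to 20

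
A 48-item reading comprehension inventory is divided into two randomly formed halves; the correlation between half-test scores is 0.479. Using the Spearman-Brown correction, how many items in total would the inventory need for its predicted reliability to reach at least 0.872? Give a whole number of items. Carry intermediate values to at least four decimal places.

178

Corrected full-test reliability: r_full = 2 × 0.479 / (1 + 0.479) ≈ 0.6477
n = r_tgt(1 − r_full) / [r_full(1 − r_tgt)] = 0.872 × 0.3523 / (0.6477 × 0.128) ≈ 3.7055
Items = 3.7055 × 48 ≈ 177.86 → 178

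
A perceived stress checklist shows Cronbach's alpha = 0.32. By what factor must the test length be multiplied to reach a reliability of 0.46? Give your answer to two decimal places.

n = 0.46 × (1 − 0.32) / [ 0.32 × (1 − 0.46) ]
  = 0.3128 / 0.1728 = 1.8102

1.81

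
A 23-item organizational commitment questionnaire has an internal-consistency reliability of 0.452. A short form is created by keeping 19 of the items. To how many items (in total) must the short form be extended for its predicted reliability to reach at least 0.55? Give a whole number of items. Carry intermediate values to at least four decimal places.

First, r for the 19-item form: n = 19/23 = 0.8261, so r_19 = 0.8261·0.452/(1 + (0.8261 − 1)·0.452) = 0.4053
Then solve for n' with r_old = 0.4053, r_target = 0.55: n' = 0.55(1 − 0.4053)/[0.4053(1 − 0.55)] = 1.7934
Items = 1.7934 × 19 ≈ 34.07 → 35

35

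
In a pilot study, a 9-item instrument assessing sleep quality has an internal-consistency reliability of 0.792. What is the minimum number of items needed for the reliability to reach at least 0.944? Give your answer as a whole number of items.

n = 0.944(1 − 0.792) / [0.792(1 − 0.944)]
n = 0.196352 / 0.044352 ≈ 4.4271
So the test needs 4.4271 × 9 ≈ 39.84 items; rounding up, 40.

40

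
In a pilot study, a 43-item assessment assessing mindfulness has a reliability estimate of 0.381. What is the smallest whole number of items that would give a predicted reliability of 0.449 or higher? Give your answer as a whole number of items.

n = 0.449(1 − 0.381) / [0.381(1 − 0.449)]
n = 0.277931 / 0.209931 ≈ 1.3239
Items needed = n × 43 = 1.3239 × 43 ≈ 56.93 → round up to 57

57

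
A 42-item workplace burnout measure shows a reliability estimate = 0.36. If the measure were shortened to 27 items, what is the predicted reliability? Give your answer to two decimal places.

0.27

n = 27/42 = 0.6429
r_new = (0.6429 × 0.36) / (1 + (0.6429 − 1) × 0.36)
     = 0.2314 / 0.8714 = 0.2655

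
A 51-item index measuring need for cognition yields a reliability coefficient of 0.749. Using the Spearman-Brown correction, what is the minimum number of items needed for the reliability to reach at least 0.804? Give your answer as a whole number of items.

n = 0.804 × (1 − 0.749) / [ 0.749 × (1 − 0.804) ]
n = 0.201804 / 0.146804 ≈ 1.3746
So the test needs 1.3746 × 51 ≈ 70.10 items; rounding up, 71.

71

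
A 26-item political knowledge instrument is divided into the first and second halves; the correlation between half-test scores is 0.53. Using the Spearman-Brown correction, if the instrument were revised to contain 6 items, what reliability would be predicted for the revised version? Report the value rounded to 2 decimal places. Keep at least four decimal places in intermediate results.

Spearman-Brown correction (n = 2): r_full = 2·0.53/(1 + 0.53) = 0.6928
Length factor from 26 to 6 items: n = 6/26 = 0.2308
r_new = n·r_full / (1 + (n − 1)·r_full) = 0.1599 / 0.4671 ≈ 0.3423

0.34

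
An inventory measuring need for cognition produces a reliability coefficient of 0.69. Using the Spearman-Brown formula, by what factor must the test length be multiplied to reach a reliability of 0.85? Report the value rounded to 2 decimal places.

2.55

n = 0.85(1 − 0.69) / [0.69(1 − 0.85)]
  = 0.2635 / 0.1035 = 2.5459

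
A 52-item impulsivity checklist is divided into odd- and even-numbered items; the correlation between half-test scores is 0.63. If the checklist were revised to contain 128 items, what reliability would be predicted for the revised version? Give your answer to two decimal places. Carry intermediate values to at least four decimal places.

First correct the split-half correlation to full-test reliability: r_full = 2 × 0.63 / (1 + 0.63) ≈ 0.7730
Then adjust to 128 items: n = 128/52 = 2.4615
r_new = n·r_full / (1 + (n − 1)·r_full) = 1.9027 / 2.1297 ≈ 0.8934

0.89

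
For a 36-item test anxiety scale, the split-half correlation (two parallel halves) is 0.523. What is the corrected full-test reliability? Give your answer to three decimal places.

0.687

Apply the Spearman-Brown correction with n = 2:
r_full = 2r_hh / (1 + r_hh) = 2 × 0.523 / (1 + 0.523)
       = 1.0460 / 1.5230 = 0.6868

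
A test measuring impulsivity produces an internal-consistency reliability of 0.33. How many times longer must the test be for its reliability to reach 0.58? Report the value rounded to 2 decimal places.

2.80

Invert Spearman-Brown to solve for n:
n = r_target (1 − r_old) / [ r_old (1 − r_target) ]
n = 0.58 × (1 − 0.33) / [ 0.33 × (1 − 0.58) ]
  = 0.3886 / 0.1386 = 2.8038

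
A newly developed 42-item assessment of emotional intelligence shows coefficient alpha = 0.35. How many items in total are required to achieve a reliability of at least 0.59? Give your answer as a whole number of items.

113

n = [0.59 × 0.65] / [0.35 × 0.41]
n = 0.3835 / 0.1435 ≈ 2.6725
So the test needs 2.6725 × 42 ≈ 112.24 items; rounding up, 113.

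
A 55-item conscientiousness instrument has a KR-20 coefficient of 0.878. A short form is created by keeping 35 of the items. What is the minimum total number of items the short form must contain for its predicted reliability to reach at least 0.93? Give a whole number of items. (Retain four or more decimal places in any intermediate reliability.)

102

Short-form reliability: n = 35/55 = 0.6364; r_35 = n·r/(1+(n−1)r) ≈ 0.8208
Length factor from the short form to reach 0.93: n' = 0.93(1 − 0.8208) / [0.8208(1 − 0.93)] ≈ 2.9006
Total items = 2.9006 × 35 = 101.52, rounded up to 102.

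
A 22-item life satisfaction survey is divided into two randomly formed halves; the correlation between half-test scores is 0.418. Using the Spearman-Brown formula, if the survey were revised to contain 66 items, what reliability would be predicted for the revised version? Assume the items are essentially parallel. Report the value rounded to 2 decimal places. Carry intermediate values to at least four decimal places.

0.81

First correct the split-half correlation to full-test reliability: r_full = 2 × 0.418 / (1 + 0.418) ≈ 0.5896
Then adjust to 66 items: n = 66/22 = 3.0000
r_new = n·r_full / (1 + (n − 1)·r_full) = 1.7688 / 2.1792 ≈ 0.8117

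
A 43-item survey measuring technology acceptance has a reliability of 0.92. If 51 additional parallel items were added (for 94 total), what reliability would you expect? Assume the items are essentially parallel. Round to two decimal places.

0.96

n = 94/43 = 2.186
r_new = (2.186 × 0.92) / (1 + (2.186 − 1) × 0.92)
     = 2.0111 / 2.0911 = 0.9617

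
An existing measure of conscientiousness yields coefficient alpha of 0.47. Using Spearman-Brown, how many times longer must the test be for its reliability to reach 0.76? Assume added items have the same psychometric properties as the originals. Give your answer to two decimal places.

3.57

n = 0.76(1 − 0.47) / [0.47(1 − 0.76)]
  = 0.4028 / 0.1128 = 3.5709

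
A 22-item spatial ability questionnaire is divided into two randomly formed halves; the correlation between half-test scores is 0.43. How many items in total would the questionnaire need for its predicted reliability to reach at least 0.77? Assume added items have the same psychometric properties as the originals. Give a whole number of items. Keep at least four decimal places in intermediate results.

49

r_full = 2(0.43)/(1 + 0.43) = 0.6014
n = r_tgt(1 − r_full) / [r_full(1 − r_tgt)] = 0.77 × 0.3986 / (0.6014 × 0.23) ≈ 2.2189
Required items = 2.2189 × 22 = 48.82, so 49 items.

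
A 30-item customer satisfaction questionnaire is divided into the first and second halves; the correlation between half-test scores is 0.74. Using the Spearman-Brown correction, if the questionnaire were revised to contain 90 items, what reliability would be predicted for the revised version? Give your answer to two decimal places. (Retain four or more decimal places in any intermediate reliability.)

0.94

Full-test reliability from the split-half r: r_full = 2(0.74)/(1 + 0.74) = 0.8506
Length factor from 30 to 90 items: n = 90/30 = 3.0000
r_new = n·r_full / (1 + (n − 1)·r_full) = 2.5518 / 2.7012 ≈ 0.9447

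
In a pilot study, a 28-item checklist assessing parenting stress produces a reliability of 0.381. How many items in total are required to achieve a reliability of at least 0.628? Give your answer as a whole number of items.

Spearman-Brown solved for the length factor n:
n = r*(1 − r) / [ r (1 − r*) ]
n = 0.628(1 − 0.381) / [0.381(1 − 0.628)]
n = 0.388732 / 0.141732 ≈ 2.7427
Items needed = n × 28 = 2.7427 × 28 ≈ 76.80 → round up to 77

77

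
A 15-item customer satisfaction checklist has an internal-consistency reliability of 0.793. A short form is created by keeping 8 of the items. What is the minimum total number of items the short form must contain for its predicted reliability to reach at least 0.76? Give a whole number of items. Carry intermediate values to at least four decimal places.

Short-form reliability: n = 8/15 = 0.5333; r_8 = n·r/(1+(n−1)r) ≈ 0.6714
Length factor from the short form to reach 0.76: n' = 0.76(1 − 0.6714) / [0.6714(1 − 0.76)] ≈ 1.5498
Items = 1.5498 × 8 ≈ 12.40 → 13

13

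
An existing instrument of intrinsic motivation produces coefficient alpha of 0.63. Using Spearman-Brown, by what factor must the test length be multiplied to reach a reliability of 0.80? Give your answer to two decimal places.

n = 0.80 × (1 − 0.63) / [ 0.63 × (1 − 0.80) ]
n = 0.2960 / 0.1260 ≈ 2.3492

2.35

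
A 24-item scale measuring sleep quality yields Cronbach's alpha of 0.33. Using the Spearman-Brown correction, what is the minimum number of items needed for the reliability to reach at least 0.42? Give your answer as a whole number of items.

36

Invert Spearman-Brown to solve for n:
n = r*(1 − r) / [ r (1 − r*) ]
n = 0.42(1 − 0.33) / [0.33(1 − 0.42)]
  = 0.2814 / 0.1914 = 1.4702
So the test needs 1.4702 × 24 ≈ 35.28 items; rounding up, 36.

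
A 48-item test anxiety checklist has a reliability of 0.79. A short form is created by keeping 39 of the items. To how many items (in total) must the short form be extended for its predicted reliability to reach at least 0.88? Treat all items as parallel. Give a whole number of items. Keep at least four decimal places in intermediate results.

94

First, r for the 39-item form: n = 39/48 = 0.8125, so r_39 = 0.8125·0.79/(1 + (0.8125 − 1)·0.79) = 0.7535
Length factor from the short form to reach 0.88: n' = 0.88(1 − 0.7535) / [0.7535(1 − 0.88)] ≈ 2.3990
Items = 2.3990 × 39 ≈ 93.56 → 94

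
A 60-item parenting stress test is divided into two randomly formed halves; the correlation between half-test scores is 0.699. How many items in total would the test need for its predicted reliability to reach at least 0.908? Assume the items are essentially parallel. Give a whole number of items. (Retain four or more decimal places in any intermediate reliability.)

128

r_full = 2(0.699)/(1 + 0.699) = 0.8228
n = r_tgt(1 − r_full) / [r_full(1 − r_tgt)] = 0.908 × 0.1772 / (0.8228 × 0.092) ≈ 2.1255
Required items = 2.1255 × 60 = 127.53, so 128 items.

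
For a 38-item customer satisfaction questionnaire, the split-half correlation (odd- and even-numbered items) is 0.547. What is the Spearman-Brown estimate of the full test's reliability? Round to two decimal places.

0.71

r_full = 2(0.547) / (1 + 0.547)
       = 1.0940 / 1.5470 = 0.7072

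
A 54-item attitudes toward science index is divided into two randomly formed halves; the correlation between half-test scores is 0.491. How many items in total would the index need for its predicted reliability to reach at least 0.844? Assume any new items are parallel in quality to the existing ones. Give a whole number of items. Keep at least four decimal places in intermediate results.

r_full = 2(0.491)/(1 + 0.491) = 0.6586
n = r_tgt(1 − r_full) / [r_full(1 − r_tgt)] = 0.844 × 0.3414 / (0.6586 × 0.156) ≈ 2.8045
Items = 2.8045 × 54 ≈ 151.44 → 152

152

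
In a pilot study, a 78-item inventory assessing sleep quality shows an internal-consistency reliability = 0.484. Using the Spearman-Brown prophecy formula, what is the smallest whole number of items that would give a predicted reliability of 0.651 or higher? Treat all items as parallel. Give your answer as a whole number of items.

Spearman-Brown solved for the length factor n:
n = r*(1 − r) / [ r (1 − r*) ]
n = [0.651 × 0.516] / [0.484 × 0.349]
n = 0.335916 / 0.168916 ≈ 1.9887
1.9887 × 78 = 155.12 → 156 items

156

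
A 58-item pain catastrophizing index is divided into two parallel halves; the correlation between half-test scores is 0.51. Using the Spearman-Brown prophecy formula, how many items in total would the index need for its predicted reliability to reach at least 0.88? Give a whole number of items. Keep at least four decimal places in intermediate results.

r_full = 2(0.51)/(1 + 0.51) = 0.6755
n = r_tgt(1 − r_full) / [r_full(1 − r_tgt)] = 0.88 × 0.3245 / (0.6755 × 0.12) ≈ 3.5228
Required items = 3.5228 × 58 = 204.32, so 205 items.

205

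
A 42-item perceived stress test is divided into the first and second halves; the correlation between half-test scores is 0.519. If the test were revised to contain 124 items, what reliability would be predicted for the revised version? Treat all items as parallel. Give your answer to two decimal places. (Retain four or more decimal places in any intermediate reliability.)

Spearman-Brown correction (n = 2): r_full = 2·0.519/(1 + 0.519) = 0.6833
Then adjust to 124 items: n = 124/42 = 2.9524
r_new = n·r_full / (1 + (n − 1)·r_full) = 2.0174 / 2.3341 ≈ 0.8643

0.86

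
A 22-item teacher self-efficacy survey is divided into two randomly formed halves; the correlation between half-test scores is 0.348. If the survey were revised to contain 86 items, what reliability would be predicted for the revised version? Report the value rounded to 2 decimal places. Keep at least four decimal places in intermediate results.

Spearman-Brown correction (n = 2): r_full = 2·0.348/(1 + 0.348) = 0.5163
Then adjust to 86 items: n = 86/22 = 3.9091
r_new = n·r_full / (1 + (n − 1)·r_full) = 2.0183 / 2.5020 ≈ 0.8067

0.81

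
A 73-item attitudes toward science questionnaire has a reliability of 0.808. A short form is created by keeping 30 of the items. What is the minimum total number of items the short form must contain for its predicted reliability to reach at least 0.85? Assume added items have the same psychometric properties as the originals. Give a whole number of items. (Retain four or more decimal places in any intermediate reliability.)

99

Short-form reliability: n = 30/73 = 0.4110; r_30 = n·r/(1+(n−1)r) ≈ 0.6336
Then solve for n' with r_old = 0.6336, r_target = 0.85: n' = 0.85(1 − 0.6336)/[0.6336(1 − 0.85)] = 3.2769
Items = 3.2769 × 30 ≈ 98.31 → 99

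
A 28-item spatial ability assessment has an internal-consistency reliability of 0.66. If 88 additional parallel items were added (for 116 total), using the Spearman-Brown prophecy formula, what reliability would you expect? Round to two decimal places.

0.89

The new length is 116/28 = 4.1429 times the old.
r_new = 4.1429·0.66 / [1 + (4.1429 − 1)·0.66]
r_new = 2.7343 / 3.0743 ≈ 0.8894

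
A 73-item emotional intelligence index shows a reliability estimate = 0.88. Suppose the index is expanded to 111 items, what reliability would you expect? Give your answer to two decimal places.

n = 111/73 = 1.5205
Apply the Spearman-Brown prophecy formula, r' = nr / [1 + (n − 1)r]:
r_new = 1.5205·0.88 / [1 + (1.5205 − 1)·0.88]
r_new = 1.3380 / 1.4580 ≈ 0.9177

0.92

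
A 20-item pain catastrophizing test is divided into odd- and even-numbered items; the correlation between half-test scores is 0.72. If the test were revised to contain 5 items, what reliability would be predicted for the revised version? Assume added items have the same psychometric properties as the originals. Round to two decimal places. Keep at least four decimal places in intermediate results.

0.56

Full-test reliability from the split-half r: r_full = 2(0.72)/(1 + 0.72) = 0.8372
Length factor from 20 to 5 items: n = 5/20 = 0.2500
r_new = n·r_full / (1 + (n − 1)·r_full) = 0.2093 / 0.3721 ≈ 0.5625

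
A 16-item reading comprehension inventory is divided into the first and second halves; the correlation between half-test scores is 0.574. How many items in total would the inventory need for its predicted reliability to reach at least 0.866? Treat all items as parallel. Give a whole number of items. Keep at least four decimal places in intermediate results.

39

r_full = 2(0.574)/(1 + 0.574) = 0.7294
n = r_tgt(1 − r_full) / [r_full(1 − r_tgt)] = 0.866 × 0.2706 / (0.7294 × 0.134) ≈ 2.3976
Required items = 2.3976 × 16 = 38.36, so 39 items.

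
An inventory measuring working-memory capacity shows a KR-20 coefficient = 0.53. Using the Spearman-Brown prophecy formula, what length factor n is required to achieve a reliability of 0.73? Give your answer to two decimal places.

Spearman-Brown solved for the length factor n:
n = r_target (1 − r_old) / [ r_old (1 − r_target) ]
n = 0.73(1 − 0.53) / [0.53(1 − 0.73)]
n = 0.3431 / 0.1431 ≈ 2.3976

2.40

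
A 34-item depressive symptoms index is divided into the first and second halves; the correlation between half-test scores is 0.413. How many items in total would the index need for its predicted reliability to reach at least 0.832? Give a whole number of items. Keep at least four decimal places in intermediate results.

120

r_full = 2(0.413)/(1 + 0.413) = 0.5846
Solve Spearman-Brown for n: n = 0.832(1 − 0.5846) / [0.5846(1 − 0.832)] = 3.5190
Items = 3.5190 × 34 ≈ 119.65 → 120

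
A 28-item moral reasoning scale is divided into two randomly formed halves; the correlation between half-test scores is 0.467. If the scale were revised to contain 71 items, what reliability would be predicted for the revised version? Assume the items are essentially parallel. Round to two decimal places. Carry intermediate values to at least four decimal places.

First correct the split-half correlation to full-test reliability: r_full = 2 × 0.467 / (1 + 0.467) ≈ 0.6367
Length factor from 28 to 71 items: n = 71/28 = 2.5357
r_new = n·r_full / (1 + (n − 1)·r_full) = 1.6145 / 1.9778 ≈ 0.8163

0.82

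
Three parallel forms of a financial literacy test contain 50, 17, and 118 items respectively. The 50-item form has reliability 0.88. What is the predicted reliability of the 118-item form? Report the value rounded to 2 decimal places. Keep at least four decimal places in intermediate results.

0.95

Only the ratio of lengths matters: n = 118/50 = 2.3600
r_{118} = n·r / (1 + (n − 1)·r) = 2.0768 / 2.1968 ≈ 0.9454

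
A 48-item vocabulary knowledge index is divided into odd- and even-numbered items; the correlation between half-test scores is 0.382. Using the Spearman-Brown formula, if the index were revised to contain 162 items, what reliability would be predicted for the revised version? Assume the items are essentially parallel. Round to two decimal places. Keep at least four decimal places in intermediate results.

Spearman-Brown correction (n = 2): r_full = 2·0.382/(1 + 0.382) = 0.5528
Then adjust to 162 items: n = 162/48 = 3.3750
r_new = n·r_full / (1 + (n − 1)·r_full) = 1.8657 / 2.3129 ≈ 0.8066

0.81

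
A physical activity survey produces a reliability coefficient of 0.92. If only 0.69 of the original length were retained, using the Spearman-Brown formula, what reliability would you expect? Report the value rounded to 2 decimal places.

0.89

By Spearman-Brown, r_new = n r / (1 + (n − 1) r).
r_new = 0.69·0.92 / [1 + (0.69 − 1)·0.92]
r_new = 0.6348 / 0.7148 ≈ 0.8881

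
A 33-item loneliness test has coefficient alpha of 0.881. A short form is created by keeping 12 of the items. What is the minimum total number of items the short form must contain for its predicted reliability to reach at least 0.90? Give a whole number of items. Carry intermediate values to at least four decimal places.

First, r for the 12-item form: n = 12/33 = 0.3636, so r_12 = 0.3636·0.881/(1 + (0.3636 − 1)·0.881) = 0.7291
Then solve for n' with r_old = 0.7291, r_target = 0.90: n' = 0.90(1 − 0.7291)/[0.7291(1 − 0.90)] = 3.3440
Total items = 3.3440 × 12 = 40.13, rounded up to 41.

41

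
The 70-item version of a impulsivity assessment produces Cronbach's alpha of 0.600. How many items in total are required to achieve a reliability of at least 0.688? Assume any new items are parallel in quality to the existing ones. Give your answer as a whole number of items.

n = 0.688 × (1 − 0.600) / [ 0.600 × (1 − 0.688) ]
  = 0.275200 / 0.187200 = 1.4701
So the test needs 1.4701 × 70 ≈ 102.91 items; rounding up, 103.

103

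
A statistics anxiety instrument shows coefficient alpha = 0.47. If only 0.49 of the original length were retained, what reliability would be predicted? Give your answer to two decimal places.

By Spearman-Brown, r_new = n r / (1 + (n − 1) r).
r_new = (0.49 × 0.47) / (1 + (0.49 − 1) × 0.47)
     = 0.2303 / 0.7603 = 0.3029

0.30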